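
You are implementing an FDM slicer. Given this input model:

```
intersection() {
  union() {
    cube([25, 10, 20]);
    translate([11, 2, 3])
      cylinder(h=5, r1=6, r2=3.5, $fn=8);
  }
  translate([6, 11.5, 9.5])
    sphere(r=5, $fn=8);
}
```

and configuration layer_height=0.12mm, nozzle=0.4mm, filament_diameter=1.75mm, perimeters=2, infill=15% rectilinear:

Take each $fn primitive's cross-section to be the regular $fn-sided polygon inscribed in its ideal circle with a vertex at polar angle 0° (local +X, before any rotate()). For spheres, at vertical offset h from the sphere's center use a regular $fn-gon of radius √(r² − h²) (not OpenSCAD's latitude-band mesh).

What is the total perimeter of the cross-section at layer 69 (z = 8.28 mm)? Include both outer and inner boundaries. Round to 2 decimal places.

20.05 mm

At z = 8.28 mm: the cube (footprint 25×10) is included at this height (perimeter 70.00 mm); the cone at (11, 2) is absent (z outside [3, 8]); Taking the union: only the 25×10 cube is present, so the union is just that shape — boundary = 70.00 mm; the r=5 sphere at (6, 11.5) slices to a regular 8-gon of circumradius 4.849 (√(r²−h²) with h=1.22 from center) (perimeter = 2·8·4.849·sin(180°/8) = 29.69 mm); After intersecting: the r=5 sphere at (6, 11.5) partially overlaps the result so far; clipping to the common part keeps 19.64 mm² — boundary = 20.05 mm. Overall, the cross-section is a single solid region. Total boundary length (outer) = 20.05 mm.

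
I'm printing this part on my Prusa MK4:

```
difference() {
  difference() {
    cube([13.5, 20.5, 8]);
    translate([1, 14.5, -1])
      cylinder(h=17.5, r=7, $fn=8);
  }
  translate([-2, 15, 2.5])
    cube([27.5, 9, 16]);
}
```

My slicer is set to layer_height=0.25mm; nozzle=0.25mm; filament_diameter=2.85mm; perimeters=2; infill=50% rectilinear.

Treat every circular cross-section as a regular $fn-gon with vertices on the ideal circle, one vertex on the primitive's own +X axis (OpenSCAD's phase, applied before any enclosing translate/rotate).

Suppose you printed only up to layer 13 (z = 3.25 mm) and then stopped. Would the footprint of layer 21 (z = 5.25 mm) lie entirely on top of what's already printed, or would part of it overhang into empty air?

Compare the two slices. At z = 3.25: the 13.5×20.5 cube contributes its full rectangle (area 276.75 mm²); the r=7 cylinder at (1, 14.5) gives a regular 8-gon of circumradius 7 (constant along its height) (area = (8/2)·7.000²·sin(360°/8) = 138.59 mm²); After the difference (first − rest): starting from the 13.5×20.5 cube (276.75 mm²), the r=7 cylinder at (1, 14.5) partially overlaps it — only the 80.88 mm² overlap (of its 138.59 mm²) is removed, clipping the outline — area = 195.87 mm²; the cube at (-2, 15) is present — its section is the full 27.5×9 rectangle (area 247.50 mm²); After the difference (first − rest): starting from the result so far (195.87 mm²), the 27.5×9 cube at (-2, 15) partially overlaps it — only the 38.76 mm² overlap (of its 247.50 mm²) is removed, clipping the outline — area = 157.11 mm². At z = 5.25: the cube is present — its section is the full 13.5×20.5 rectangle (area 276.75 mm²); the r=7 cylinder at (1, 14.5) contributes a regular 8-gon of circumradius 7 (area = (8/2)·7.000²·sin(360°/8) = 138.59 mm²); After the difference (first − rest): starting from the 13.5×20.5 cube (276.75 mm²), the r=7 cylinder at (1, 14.5) partially overlaps it — only the 80.88 mm² overlap (of its 138.59 mm²) is removed, clipping the outline — area = 195.87 mm²; the cube at (-2, 15) (footprint 27.5×9) is included at this height (area 247.50 mm²); After the difference (first − rest): starting from the result so far (195.87 mm²), the 27.5×9 cube at (-2, 15) partially overlaps it — only the 38.76 mm² overlap (of its 247.50 mm²) is removed, clipping the outline — area = 157.11 mm². Checking containment: the cross-section at z = 5.25 is a subset of the cross-section at z = 3.25.

entirely on top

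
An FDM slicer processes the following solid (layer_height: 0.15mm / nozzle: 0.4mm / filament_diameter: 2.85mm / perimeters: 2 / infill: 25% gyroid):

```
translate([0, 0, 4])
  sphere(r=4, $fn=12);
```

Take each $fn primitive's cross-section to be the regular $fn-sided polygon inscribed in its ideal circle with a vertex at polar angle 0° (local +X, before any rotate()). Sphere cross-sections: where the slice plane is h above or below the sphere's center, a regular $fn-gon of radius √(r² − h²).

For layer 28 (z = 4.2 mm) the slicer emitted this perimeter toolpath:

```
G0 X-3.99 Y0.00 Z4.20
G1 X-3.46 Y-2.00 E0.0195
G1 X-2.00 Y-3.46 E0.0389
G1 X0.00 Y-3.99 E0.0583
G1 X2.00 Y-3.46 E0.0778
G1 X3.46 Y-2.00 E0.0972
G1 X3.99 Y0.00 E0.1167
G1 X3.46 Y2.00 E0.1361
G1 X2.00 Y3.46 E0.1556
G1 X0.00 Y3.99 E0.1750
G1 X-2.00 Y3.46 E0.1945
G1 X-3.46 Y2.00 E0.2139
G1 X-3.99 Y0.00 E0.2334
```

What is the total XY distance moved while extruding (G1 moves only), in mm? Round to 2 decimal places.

Sum the Euclidean lengths of each G1 segment: total = 24.81 mm.

24.81 mm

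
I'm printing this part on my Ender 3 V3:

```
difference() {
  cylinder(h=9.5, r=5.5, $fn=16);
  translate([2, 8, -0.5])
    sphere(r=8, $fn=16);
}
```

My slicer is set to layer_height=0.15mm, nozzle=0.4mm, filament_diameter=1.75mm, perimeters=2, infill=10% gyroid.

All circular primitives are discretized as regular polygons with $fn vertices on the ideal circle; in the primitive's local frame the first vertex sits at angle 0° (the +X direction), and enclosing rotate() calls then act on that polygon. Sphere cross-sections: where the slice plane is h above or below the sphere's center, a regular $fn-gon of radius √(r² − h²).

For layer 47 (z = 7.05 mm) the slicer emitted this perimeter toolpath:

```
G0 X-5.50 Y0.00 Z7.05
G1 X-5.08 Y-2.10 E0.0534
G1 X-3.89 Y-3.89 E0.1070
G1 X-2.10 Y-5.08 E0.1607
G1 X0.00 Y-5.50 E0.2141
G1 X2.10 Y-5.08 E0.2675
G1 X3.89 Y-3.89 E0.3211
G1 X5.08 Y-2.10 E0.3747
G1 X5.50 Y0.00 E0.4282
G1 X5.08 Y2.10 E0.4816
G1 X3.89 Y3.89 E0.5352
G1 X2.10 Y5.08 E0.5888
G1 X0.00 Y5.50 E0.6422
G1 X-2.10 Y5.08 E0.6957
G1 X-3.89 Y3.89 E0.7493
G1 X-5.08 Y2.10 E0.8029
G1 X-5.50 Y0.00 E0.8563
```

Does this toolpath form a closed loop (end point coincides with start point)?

yes

Start point (G0): (-5.50, 0.00). End point (last G1): the path returns to the start — closed.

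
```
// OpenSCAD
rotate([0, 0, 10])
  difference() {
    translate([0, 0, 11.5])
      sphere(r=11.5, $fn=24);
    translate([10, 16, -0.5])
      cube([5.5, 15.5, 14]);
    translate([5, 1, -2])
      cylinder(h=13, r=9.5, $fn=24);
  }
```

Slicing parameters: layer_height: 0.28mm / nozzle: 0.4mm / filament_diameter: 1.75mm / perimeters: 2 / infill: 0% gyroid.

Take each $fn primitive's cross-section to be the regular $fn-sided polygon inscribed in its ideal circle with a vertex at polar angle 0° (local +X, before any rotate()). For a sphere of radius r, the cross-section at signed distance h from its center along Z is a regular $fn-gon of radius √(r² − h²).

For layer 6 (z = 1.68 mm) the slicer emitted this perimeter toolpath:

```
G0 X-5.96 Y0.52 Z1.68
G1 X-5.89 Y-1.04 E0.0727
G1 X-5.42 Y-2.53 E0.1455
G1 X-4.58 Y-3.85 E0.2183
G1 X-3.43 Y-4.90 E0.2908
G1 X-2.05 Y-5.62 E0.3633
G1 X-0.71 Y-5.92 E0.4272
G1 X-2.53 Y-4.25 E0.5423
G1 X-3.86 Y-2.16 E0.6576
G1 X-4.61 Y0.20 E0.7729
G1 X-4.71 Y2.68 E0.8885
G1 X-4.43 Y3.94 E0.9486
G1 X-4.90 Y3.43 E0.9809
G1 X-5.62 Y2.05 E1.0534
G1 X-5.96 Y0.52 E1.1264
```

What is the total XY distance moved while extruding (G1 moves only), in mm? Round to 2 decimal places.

24.19 mm

Sum the Euclidean lengths of each G1 segment: total = 24.19 mm.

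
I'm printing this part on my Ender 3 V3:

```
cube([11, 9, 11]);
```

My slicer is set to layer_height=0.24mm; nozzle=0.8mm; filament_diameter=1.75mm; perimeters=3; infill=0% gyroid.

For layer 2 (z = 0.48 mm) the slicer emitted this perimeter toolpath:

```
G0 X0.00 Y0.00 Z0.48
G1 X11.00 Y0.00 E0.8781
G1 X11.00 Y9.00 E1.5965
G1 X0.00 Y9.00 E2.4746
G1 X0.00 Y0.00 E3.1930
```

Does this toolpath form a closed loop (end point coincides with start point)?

yes

Start point (G0): (0.00, 0.00). End point (last G1): the path returns to the start — closed.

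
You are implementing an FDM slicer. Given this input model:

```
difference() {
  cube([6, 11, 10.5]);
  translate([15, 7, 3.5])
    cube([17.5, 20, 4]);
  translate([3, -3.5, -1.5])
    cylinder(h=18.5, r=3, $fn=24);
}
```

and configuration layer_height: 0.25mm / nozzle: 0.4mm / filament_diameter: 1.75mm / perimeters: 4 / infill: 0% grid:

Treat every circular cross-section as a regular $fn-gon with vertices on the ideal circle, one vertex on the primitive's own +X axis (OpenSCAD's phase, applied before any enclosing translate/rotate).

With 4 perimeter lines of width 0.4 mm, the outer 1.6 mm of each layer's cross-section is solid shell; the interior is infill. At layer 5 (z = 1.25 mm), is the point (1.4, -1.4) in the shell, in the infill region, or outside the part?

outside

At z = 1.25 mm: the 6×11 cube contributes its full rectangle; the cube at (15, 7) is not intersected at this z (z outside [3.5, 7.5]); the r=3 cylinder at (3, -3.5) gives a regular 24-gon of circumradius 3 (constant along its height); After the difference (first − rest): starting from the 6×11 cube, the r=3 cylinder at (3, -3.5) misses the remaining region (no effect) — 1 connected region. Overall, the cross-section is a single solid region. The nearest boundary edge runs (6.00, 0.00)→(0.00, 0.00); distance from the point to it = 1.40 mm. The point is not inside any of the regions above, so it lies outside the cross-section (1.40 mm from the nearest boundary).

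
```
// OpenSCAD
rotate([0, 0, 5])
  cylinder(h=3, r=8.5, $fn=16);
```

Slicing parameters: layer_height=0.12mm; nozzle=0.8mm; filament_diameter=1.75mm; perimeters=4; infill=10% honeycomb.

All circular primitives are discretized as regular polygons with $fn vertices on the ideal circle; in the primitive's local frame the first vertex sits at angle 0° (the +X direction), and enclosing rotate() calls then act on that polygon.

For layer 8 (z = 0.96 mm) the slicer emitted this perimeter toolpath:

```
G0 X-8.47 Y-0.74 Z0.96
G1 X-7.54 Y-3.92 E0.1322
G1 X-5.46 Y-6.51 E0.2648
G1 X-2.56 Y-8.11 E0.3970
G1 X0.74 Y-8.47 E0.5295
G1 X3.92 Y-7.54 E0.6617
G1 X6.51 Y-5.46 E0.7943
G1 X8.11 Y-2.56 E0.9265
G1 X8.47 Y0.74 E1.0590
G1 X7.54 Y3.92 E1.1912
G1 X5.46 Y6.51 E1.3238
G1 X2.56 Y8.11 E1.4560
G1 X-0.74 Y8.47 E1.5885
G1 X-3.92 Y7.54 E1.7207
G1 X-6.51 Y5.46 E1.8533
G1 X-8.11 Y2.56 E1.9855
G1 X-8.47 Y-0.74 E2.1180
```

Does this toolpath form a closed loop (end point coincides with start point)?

Start point (G0): (-8.47, -0.74). End point (last G1): the path returns to the start — closed.

yes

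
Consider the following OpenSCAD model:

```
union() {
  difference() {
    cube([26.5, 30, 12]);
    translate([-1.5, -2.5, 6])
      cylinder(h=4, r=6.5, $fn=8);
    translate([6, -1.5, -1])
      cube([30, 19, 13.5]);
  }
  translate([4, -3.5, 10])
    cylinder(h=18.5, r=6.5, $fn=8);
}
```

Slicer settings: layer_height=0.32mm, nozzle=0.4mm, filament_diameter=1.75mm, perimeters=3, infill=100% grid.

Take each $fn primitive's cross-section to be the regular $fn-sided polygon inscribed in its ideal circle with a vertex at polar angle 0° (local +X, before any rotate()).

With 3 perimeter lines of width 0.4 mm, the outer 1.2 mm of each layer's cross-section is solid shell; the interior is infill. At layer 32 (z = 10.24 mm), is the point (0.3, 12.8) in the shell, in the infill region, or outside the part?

At z = 10.24 mm: the cube (footprint 26.5×30) is included at this height; the cylinder at (-1.5, -2.5) does not reach this height (z outside [6, 10]); the cube at (6, -1.5) (footprint 30×19) is included at this height; Subtracting the remaining from the first: starting from the 26.5×30 cube, the 30×19 cube at (6, -1.5) partially overlaps it — only the 358.75 mm² overlap (of its 570.00 mm²) is removed, clipping the outline — 1 connected region; the r=6.5 cylinder at (4, -3.5) contributes a regular 8-gon of circumradius 6.5; Merging all regions: the regions partially overlap (shared area 13.86 mm²), so overlapping operands fuse into one piece — 1 connected region. Overall, the cross-section is a single solid region. The nearest boundary edge runs (0.00, 1.34)→(0.00, 30.00); distance from the point to it = 0.30 mm. The point is inside the cross-section, 0.30 mm from the nearest boundary — within the 1.2 mm shell band (3 × 0.4).

shell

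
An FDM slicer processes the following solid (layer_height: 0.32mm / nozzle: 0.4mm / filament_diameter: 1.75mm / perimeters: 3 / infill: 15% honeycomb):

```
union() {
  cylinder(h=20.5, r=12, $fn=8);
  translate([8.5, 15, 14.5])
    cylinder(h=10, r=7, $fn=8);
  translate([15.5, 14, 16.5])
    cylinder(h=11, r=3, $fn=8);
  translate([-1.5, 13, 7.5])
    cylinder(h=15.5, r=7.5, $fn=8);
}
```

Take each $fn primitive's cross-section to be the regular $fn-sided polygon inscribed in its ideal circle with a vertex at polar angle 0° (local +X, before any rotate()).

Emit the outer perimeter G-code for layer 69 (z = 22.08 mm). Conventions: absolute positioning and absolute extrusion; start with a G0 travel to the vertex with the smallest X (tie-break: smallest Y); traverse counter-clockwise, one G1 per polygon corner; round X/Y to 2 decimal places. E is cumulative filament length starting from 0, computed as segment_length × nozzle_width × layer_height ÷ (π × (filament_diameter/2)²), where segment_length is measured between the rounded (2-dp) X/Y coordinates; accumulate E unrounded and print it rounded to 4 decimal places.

G0 X-9.00 Y13.00 Z22.08
G1 X-6.80 Y7.70 E0.3054
G1 X-1.50 Y5.50 E0.6108
G1 X3.80 Y7.70 E0.9161
G1 X4.60 Y9.62 E1.0268
G1 X8.50 Y8.00 E1.2516
G1 X13.45 Y10.05 E1.5367
G1 X14.09 Y11.59 E1.6254
G1 X15.50 Y11.00 E1.7068
G1 X17.62 Y11.88 E1.8289
G1 X18.50 Y14.00 E1.9511
G1 X17.62 Y16.12 E2.0732
G1 X15.50 Y17.00 E2.1954
G1 X14.79 Y16.71 E2.2362
G1 X13.45 Y19.95 E2.4228
G1 X8.50 Y22.00 E2.7079
G1 X3.55 Y19.95 E2.9930
G1 X3.01 Y18.63 E3.0689
G1 X-1.50 Y20.50 E3.3287
G1 X-6.80 Y18.30 E3.6341
G1 X-9.00 Y13.00 E3.9395

At z = 22.08 mm: the cylinder is not intersected at this z (z outside [0, 20.5]); the r=7 cylinder at (8.5, 15) gives a regular 8-gon of circumradius 7 (constant along its height); the r=3 cylinder at (15.5, 14) gives a regular 8-gon of circumradius 3 (constant along its height); the cylinder at (-1.5, 13): section is a regular 8-gon, circumradius r=7.5; Taking the union: the regions partially overlap (shared area 31.79 mm²), so overlapping operands fuse into one piece — 1 connected region. The outline is a single polygon with 20 vertices. Extrusion per mm of travel: 0.4 × 0.32 / (π × 0.875²) = 0.053216. Accumulating E over each segment gives final E = 3.9395.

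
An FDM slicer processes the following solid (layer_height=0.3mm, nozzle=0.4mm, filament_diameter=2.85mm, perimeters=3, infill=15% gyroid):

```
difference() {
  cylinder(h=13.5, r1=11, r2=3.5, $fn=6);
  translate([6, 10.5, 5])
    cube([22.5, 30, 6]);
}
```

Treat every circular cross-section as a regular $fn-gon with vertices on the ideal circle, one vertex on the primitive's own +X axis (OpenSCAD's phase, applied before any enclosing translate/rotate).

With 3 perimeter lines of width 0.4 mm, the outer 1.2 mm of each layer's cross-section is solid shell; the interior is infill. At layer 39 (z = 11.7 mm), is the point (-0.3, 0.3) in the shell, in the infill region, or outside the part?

infill

At z = 11.7 mm: the cone contributes a regular 6-gon of circumradius 4.500 (interpolated between r1=11 and r2=3.5 at t=0.867); the cube at (6, 10.5) is absent (z outside [5, 11]); Taking the first minus the rest: none of the subtracted shapes is present at this height, so the cone is unchanged — 1 connected region. Overall, the cross-section is a single solid region. The nearest boundary edge runs (-2.25, 3.90)→(-4.50, 0.00); distance from the point to it = 3.49 mm. The point is inside the cross-section and 3.49 mm from the nearest boundary — more than the 1.2 mm shell width (3 × 0.4), so it's in the infill interior.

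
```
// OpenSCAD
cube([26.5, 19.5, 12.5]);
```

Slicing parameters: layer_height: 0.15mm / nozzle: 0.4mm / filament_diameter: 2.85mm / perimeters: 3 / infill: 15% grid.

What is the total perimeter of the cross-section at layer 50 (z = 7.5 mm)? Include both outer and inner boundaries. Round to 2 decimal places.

At z = 7.5 mm: the cube (footprint 26.5×19.5) is included at this height (perimeter 92.00 mm). Overall, the cross-section is a single solid region. Total boundary length (outer) = 92.00 mm.

92.00 mm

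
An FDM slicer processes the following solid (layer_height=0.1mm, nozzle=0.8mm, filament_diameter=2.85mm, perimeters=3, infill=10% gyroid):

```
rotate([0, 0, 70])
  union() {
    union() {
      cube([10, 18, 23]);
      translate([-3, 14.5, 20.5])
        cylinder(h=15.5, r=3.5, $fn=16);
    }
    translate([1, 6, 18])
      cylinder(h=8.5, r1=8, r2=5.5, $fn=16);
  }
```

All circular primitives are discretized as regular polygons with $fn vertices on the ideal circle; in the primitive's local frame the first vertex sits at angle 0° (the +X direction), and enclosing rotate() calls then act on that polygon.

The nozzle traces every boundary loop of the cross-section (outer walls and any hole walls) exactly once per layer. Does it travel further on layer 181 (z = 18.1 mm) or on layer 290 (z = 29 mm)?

layer 181 (z = 18.1 mm)

Layer 181 (z = 18.1): the cube (footprint 10×18) is included at this height (perimeter 56.00 mm); the cylinder at (-3, 14.5) is absent (z outside [20.5, 36]); Combining (union): only the 10×18 cube is present, so the union is just that shape — boundary = 56.00 mm; the cone at (1, 6): at t=0.012 of its height the radius interpolates to r₁+(r₂−r₁)t = 7.971, giving a regular 16-gon of that circumradius (perimeter = 2·16·7.971·sin(180°/16) = 49.76 mm); Taking the union: the regions partially overlap (shared area 104.64 mm²), so the edge portions inside another operand are dropped and the merged outline is re-measured after clipping — boundary = 65.56 mm; (whole slice rotated 70° about Z — lengths, areas and connectivity unchanged). So its perimeter = 65.56 mm. Layer 290 (z = 29): the cube is absent (z outside [0, 23]); the cylinder at (-3, 14.5): section is a regular 16-gon, circumradius r=3.5 (perimeter = 2·16·3.500·sin(180°/16) = 21.85 mm); Merging all regions: only the r=3.5 cylinder at (-3, 14.5) is present, so the union is just that shape — boundary = 21.85 mm; the cone at (1, 6) is absent (z outside [18, 26.5]); Taking the union: only that combined region is present, so the union is just that shape — boundary = 21.85 mm; (rotated 70° about Z; rotation is an isometry so areas/perimeters/island counts are preserved). So its perimeter = 21.85 mm. Layer 181 is larger (65.56 vs 21.85 mm).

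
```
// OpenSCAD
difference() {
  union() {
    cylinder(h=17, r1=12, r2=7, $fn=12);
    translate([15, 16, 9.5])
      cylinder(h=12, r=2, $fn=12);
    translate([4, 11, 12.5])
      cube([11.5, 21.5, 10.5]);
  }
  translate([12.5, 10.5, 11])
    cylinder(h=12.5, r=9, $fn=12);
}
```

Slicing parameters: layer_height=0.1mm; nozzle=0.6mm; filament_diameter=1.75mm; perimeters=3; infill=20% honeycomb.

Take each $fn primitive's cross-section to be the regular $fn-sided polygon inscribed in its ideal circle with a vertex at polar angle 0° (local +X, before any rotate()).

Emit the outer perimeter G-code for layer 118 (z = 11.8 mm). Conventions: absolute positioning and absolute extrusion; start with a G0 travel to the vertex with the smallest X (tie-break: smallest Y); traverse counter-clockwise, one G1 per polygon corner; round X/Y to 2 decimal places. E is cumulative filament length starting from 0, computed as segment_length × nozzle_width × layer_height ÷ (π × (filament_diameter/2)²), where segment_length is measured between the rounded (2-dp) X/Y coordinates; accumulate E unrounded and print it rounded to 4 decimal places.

G0 X-8.53 Y0.00 Z11.80
G1 X-7.39 Y-4.26 E0.1100
G1 X-4.26 Y-7.39 E0.2204
G1 X0.00 Y-8.53 E0.3304
G1 X4.26 Y-7.39 E0.4404
G1 X7.39 Y-4.26 E0.5509
G1 X8.53 Y0.00 E0.6609
G1 X7.73 Y2.97 E0.7376
G1 X4.71 Y6.00 E0.8443
G1 X4.36 Y7.29 E0.8776
G1 X4.26 Y7.39 E0.8812
G1 X0.00 Y8.53 E0.9912
G1 X-4.26 Y7.39 E1.1012
G1 X-7.39 Y4.26 E1.2116
G1 X-8.53 Y0.00 E1.3216

At z = 11.8 mm: the cone (r1=12→r2=7) has section circumradius 8.529 here — a regular 12-gon; the cylinder at (15, 16): section is a regular 12-gon, circumradius r=2; the cube at (4, 11) is absent (z outside [12.5, 23]); Merging all regions: the 2 present regions are separate (no shared area or edge), so areas and boundary lengths simply add and each stays a separate island — 2 connected regions; the cylinder at (12.5, 10.5): section is a regular 12-gon, circumradius r=9; Subtracting the remaining from the first: starting from that combined region, the r=9 cylinder at (12.5, 10.5) partially overlaps it — only the 14.86 mm² overlap (of its 243.00 mm²) is removed, clipping the outline — 1 connected region. The outline is a single polygon with 14 vertices. Extrusion per mm of travel: 0.6 × 0.1 / (π × 0.875²) = 0.024945. Accumulating E over each segment gives final E = 1.3216.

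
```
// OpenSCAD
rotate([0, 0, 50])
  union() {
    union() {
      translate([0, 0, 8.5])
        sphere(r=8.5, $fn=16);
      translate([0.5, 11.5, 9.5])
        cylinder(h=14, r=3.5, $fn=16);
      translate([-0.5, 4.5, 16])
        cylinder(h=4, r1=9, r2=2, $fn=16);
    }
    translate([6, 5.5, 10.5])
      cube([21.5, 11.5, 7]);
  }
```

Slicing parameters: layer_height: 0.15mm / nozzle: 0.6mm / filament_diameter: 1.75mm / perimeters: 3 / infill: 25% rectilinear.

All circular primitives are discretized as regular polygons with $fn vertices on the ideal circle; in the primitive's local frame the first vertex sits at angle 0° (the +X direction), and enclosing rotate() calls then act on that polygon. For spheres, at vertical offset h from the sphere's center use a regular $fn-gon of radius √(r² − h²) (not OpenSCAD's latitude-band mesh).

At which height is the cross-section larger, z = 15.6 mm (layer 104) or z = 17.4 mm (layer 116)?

Layer 104 (z = 15.6): the r=8.5 sphere slices to a regular 16-gon of circumradius 4.673 (√(r²−h²) with h=7.1 from center) (area = (16/2)·4.673²·sin(360°/16) = 66.86 mm²); the r=3.5 cylinder at (0.5, 11.5) gives a regular 16-gon of circumradius 3.5 (constant along its height) (area = (16/2)·3.500²·sin(360°/16) = 37.50 mm²); the cone at (-0.5, 4.5) is absent (z outside [16, 20]); Combining (union): the 2 present regions are separate (no shared area or edge), so areas and boundary lengths simply add and each stays a separate island — area = 104.37 mm²; the cube at (6, 5.5) (footprint 21.5×11.5) is included at this height (area 247.25 mm²); Combining (union): the 2 present regions are separate (no shared area or edge), so areas and boundary lengths simply add and each stays a separate island — area = 351.62 mm²; (whole slice rotated 50° about Z — lengths, areas and connectivity unchanged). So its area = 351.62 mm². Layer 116 (z = 17.4): the sphere does not reach this height (|z−center|=8.900 > r=8.5); the cylinder at (0.5, 11.5): section is a regular 16-gon, circumradius r=3.5 (area = (16/2)·3.500²·sin(360°/16) = 37.50 mm²); the cone at (-0.5, 4.5) (r1=9→r2=2) has section circumradius 6.550 here — a regular 16-gon (area = (16/2)·6.550²·sin(360°/16) = 131.34 mm²); Merging all regions: the regions partially overlap — summed areas 168.85 mm² minus the doubly-counted overlap 12.66 mm² gives 156.19 mm² — area = 156.19 mm²; the cube at (6, 5.5) is present — its section is the full 21.5×11.5 rectangle (area 247.25 mm²); Combining (union): the 2 present regions are separate (no shared area or edge), so areas and boundary lengths simply add and each stays a separate island — area = 403.44 mm²; (whole slice rotated 50° about Z — lengths, areas and connectivity unchanged). So its area = 403.44 mm². Layer 116 is larger (403.44 vs 351.62 mm²).

layer 116 (z = 17.4 mm)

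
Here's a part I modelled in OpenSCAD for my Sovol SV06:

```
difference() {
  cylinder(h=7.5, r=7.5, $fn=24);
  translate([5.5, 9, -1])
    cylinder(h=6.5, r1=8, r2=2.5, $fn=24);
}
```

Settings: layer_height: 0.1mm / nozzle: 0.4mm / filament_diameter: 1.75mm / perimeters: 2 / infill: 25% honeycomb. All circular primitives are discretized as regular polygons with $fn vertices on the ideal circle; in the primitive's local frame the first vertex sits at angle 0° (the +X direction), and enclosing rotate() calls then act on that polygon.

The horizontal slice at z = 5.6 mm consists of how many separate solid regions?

1

At z = 5.6 mm: the cylinder: section is a regular 24-gon, circumradius r=7.5; the cone at (5.5, 9) does not reach this height (z outside [-1, 5.5]); Taking the first minus the rest: none of the subtracted shapes is present at this height, so the r=7.5 cylinder is unchanged — 1 connected region. The result has 1 disconnected region.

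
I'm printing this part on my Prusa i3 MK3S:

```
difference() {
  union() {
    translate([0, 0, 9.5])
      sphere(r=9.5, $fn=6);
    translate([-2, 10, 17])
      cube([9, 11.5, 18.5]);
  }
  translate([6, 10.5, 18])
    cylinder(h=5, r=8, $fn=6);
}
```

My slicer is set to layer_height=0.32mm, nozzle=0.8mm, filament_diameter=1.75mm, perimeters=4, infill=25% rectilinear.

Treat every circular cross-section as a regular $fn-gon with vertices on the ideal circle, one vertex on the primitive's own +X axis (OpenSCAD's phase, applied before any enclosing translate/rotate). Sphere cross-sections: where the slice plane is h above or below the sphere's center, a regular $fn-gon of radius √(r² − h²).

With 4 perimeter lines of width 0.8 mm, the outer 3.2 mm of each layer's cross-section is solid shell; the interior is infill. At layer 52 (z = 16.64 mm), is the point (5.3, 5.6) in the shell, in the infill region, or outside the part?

At z = 16.64 mm: the sphere: section is a regular 6-gon, circumradius = √(r²−h²) = √(9.5²−7.14²) = 6.267; the cube at (-2, 10) is absent (z outside [17, 35.5]); Combining (union): only the r=9.5 sphere is present, so the union is just that shape — 1 connected region; the cylinder at (6, 10.5) is not intersected at this z (z outside [18, 23]); Taking the first minus the rest: none of the subtracted shapes is present at this height, so the result so far is unchanged — 1 connected region. Overall, the cross-section is a single solid region. The nearest boundary edge runs (6.27, 0.00)→(3.13, 5.43); distance from the point to it = 1.96 mm. The point is not inside any of the regions above, so it lies outside the cross-section (1.96 mm from the nearest boundary).

outside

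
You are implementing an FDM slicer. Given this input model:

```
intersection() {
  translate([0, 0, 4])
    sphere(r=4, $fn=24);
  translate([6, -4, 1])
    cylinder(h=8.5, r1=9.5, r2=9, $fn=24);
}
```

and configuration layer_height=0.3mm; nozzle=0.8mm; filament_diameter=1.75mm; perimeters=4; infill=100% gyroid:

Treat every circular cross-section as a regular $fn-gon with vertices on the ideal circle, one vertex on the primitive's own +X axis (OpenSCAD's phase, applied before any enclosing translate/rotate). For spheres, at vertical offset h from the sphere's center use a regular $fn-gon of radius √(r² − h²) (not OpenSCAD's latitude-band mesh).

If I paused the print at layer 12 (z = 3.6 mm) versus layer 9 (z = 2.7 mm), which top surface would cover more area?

layer 12 (z = 3.6 mm)

Layer 12 (z = 3.6): the sphere: section is a regular 24-gon, circumradius = √(r²−h²) = √(4²−0.4²) = 3.980 (area = (24/2)·3.980²·sin(360°/24) = 49.20 mm²); the cone at (6, -4): at t=0.306 of its height the radius interpolates to r₁+(r₂−r₁)t = 9.347, giving a regular 24-gon of that circumradius (area = (24/2)·9.347²·sin(360°/24) = 271.35 mm²); Keeping only the common overlap: the cone at (6, -4) partially overlaps the r=4 sphere; clipping to the common part keeps 38.63 mm² — area = 38.63 mm². So its area = 38.63 mm². Layer 9 (z = 2.7): the r=4 sphere slices to a regular 24-gon of circumradius 3.783 (√(r²−h²) with h=1.3 from center) (area = (24/2)·3.783²·sin(360°/24) = 44.44 mm²); the cone at (6, -4) (r1=9.5→r2=9) has section circumradius 9.400 here — a regular 24-gon (area = (24/2)·9.400²·sin(360°/24) = 274.43 mm²); Keeping only the common overlap: the cone at (6, -4) partially overlaps the r=4 sphere; clipping to the common part keeps 36.09 mm² — area = 36.09 mm². So its area = 36.09 mm². Layer 12 is larger (38.63 vs 36.09 mm²).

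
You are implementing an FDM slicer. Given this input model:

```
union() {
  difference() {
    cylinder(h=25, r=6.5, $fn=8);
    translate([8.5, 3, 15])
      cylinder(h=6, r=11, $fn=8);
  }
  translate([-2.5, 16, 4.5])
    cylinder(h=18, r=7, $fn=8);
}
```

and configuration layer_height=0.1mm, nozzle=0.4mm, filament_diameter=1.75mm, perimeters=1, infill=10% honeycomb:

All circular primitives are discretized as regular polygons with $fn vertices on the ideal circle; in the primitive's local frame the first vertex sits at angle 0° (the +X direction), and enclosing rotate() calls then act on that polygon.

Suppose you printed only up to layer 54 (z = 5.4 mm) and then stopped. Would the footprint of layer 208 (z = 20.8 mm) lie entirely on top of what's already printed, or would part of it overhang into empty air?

Compare the two slices. At z = 5.4: the r=6.5 cylinder contributes a regular 8-gon of circumradius 6.5 (area = (8/2)·6.500²·sin(360°/8) = 119.50 mm²); the cylinder at (8.5, 3) is not intersected at this z (z outside [15, 21]); Subtracting the remaining from the first: none of the subtracted shapes is present at this height, so the r=6.5 cylinder is unchanged — area = 119.50 mm²; the cylinder at (-2.5, 16): section is a regular 8-gon, circumradius r=7 (area = (8/2)·7.000²·sin(360°/8) = 138.59 mm²); Taking the union: the 2 present regions are separate (no shared area or edge), so areas and boundary lengths simply add and each stays a separate island — area = 258.09 mm². At z = 20.8: the r=6.5 cylinder contributes a regular 8-gon of circumradius 6.5 (area = (8/2)·6.500²·sin(360°/8) = 119.50 mm²); the cylinder at (8.5, 3): section is a regular 8-gon, circumradius r=11 (area = (8/2)·11.000²·sin(360°/8) = 342.24 mm²); Taking the first minus the rest: starting from the r=6.5 cylinder (119.50 mm²), the r=11 cylinder at (8.5, 3) partially overlaps it — only the 70.25 mm² overlap (of its 342.24 mm²) is removed, clipping the outline — area = 49.25 mm²; the cylinder at (-2.5, 16): section is a regular 8-gon, circumradius r=7 (area = (8/2)·7.000²·sin(360°/8) = 138.59 mm²); Combining (union): the 2 present regions are separate (no shared area or edge), so areas and boundary lengths simply add and each stays a separate island — area = 187.85 mm². Checking containment: the cross-section at z = 20.8 is a subset of the cross-section at z = 5.4.

entirely on top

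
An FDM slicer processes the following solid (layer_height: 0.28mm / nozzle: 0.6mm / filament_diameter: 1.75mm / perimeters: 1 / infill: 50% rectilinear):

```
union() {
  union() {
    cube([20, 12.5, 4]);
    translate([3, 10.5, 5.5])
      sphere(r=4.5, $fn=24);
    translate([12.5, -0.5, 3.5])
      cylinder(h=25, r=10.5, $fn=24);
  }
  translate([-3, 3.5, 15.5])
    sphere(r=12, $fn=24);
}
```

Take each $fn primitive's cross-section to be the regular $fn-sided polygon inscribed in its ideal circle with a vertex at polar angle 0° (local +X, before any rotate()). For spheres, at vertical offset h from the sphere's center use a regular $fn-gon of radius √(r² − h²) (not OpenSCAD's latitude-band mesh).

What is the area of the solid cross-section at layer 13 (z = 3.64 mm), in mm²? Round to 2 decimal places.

469.55 mm²

At z = 3.64 mm: the cube (footprint 20×12.5) is included at this height (area 250.00 mm²); the sphere at (3, 10.5): section is a regular 24-gon, circumradius = √(r²−h²) = √(4.5²−1.86²) = 4.098 (area = (24/2)·4.098²·sin(360°/24) = 52.15 mm²); the r=10.5 cylinder at (12.5, -0.5) contributes a regular 24-gon of circumradius 10.5 (area = (24/2)·10.500²·sin(360°/24) = 342.42 mm²); Taking the union: the regions partially overlap — summed areas 644.57 mm² minus the doubly-counted overlap 185.39 mm² gives 459.17 mm² — area = 459.17 mm²; the r=12 sphere at (-3, 3.5) contributes a regular 24-gon of circumradius √(12²−11.86²) = 1.828 (area = (24/2)·1.828²·sin(360°/24) = 10.37 mm²); Combining (union): the 2 present regions are separate (no shared area or edge), so areas and boundary lengths simply add and each stays a separate island — area = 469.55 mm². Overall, the cross-section has 2 separate islands. Net area = 469.55 mm².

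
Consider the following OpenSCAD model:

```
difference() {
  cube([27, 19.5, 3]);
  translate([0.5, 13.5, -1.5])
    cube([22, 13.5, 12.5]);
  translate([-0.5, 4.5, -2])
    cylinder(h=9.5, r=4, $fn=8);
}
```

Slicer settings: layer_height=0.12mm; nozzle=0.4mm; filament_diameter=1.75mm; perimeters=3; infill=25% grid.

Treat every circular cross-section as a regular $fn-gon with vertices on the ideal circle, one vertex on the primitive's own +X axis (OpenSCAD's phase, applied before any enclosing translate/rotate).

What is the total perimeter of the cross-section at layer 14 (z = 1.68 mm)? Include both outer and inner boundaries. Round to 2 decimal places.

108.58 mm

At z = 1.68 mm: the cube (footprint 27×19.5) is included at this height (perimeter 93.00 mm); the cube at (0.5, 13.5) (footprint 22×13.5) is included at this height (perimeter 71.00 mm); the r=4 cylinder at (-0.5, 4.5) contributes a regular 8-gon of circumradius 4 (perimeter = 2·8·4.000·sin(180°/8) = 24.49 mm); Subtracting the remaining from the first: starting from the 27×19.5 cube, the 22×13.5 cube at (0.5, 13.5) partially overlaps it — only the 132.00 mm² overlap (of its 297.00 mm²) is removed, clipping the outline; the r=4 cylinder at (-0.5, 4.5) partially overlaps it — only the 18.73 mm² overlap (of its 45.25 mm²) is removed, clipping the outline — boundary = 108.58 mm. Overall, the cross-section is a single solid region. Total boundary length (outer) = 108.58 mm.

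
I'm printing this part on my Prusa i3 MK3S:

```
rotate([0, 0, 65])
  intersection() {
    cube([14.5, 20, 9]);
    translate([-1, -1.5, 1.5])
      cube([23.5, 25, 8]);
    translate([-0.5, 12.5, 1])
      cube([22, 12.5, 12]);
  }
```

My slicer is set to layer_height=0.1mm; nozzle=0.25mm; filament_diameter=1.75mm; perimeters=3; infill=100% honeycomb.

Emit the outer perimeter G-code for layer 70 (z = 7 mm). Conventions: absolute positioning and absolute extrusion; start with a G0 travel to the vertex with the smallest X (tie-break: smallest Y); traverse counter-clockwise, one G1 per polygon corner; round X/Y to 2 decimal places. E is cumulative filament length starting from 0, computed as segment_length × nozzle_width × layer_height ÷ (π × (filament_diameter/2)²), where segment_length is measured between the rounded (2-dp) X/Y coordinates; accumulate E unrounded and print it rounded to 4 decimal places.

At z = 7 mm: the cube (footprint 14.5×20) is included at this height; the 23.5×25 cube at (-1, -1.5) contributes its full rectangle; the 22×12.5 cube at (-0.5, 12.5) contributes its full rectangle; Keeping only the common overlap: the 14.5×20 cube lies inside the 23.5×25 cube at (-1, -1.5), so it is kept whole; the 22×12.5 cube at (-0.5, 12.5) partially overlaps the running intersection; clipping to the common part keeps 108.75 mm² — 1 connected region; (rotated 65° about Z; rotation is an isometry so areas/perimeters/island counts are preserved). The outline is a single polygon with 4 vertices. Extrusion per mm of travel: 0.25 × 0.1 / (π × 0.875²) = 0.010394. Accumulating E over each segment gives final E = 0.4574.

G0 X-18.13 Y8.45 Z7.00
G1 X-11.33 Y5.28 E0.0780
G1 X-5.20 Y18.42 E0.2287
G1 X-12.00 Y21.59 E0.3067
G1 X-18.13 Y8.45 E0.4574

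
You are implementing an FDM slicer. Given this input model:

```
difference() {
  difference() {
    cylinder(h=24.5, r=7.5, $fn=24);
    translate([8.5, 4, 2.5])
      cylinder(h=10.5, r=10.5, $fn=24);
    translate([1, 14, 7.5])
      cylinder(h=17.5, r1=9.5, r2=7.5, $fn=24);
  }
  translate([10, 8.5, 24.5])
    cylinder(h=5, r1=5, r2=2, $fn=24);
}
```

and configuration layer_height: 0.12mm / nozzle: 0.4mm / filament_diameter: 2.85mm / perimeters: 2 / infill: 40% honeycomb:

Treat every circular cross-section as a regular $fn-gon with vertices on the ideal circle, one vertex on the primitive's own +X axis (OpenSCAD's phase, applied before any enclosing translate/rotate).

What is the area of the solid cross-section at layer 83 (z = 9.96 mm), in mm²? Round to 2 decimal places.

83.23 mm²

At z = 9.96 mm: the r=7.5 cylinder contributes a regular 24-gon of circumradius 7.5 (area = (24/2)·7.500²·sin(360°/24) = 174.70 mm²); the r=10.5 cylinder at (8.5, 4) contributes a regular 24-gon of circumradius 10.5 (area = (24/2)·10.500²·sin(360°/24) = 342.42 mm²); the cone at (1, 14): at t=0.141 of its height the radius interpolates to r₁+(r₂−r₁)t = 9.219, giving a regular 24-gon of that circumradius (area = (24/2)·9.219²·sin(360°/24) = 263.96 mm²); After the difference (first − rest): starting from the r=7.5 cylinder (174.70 mm²), the r=10.5 cylinder at (8.5, 4) partially overlaps it — only the 88.79 mm² overlap (of its 342.42 mm²) is removed, clipping the outline; the cone at (1, 14) partially overlaps it — only the 2.68 mm² overlap (of its 263.96 mm²) is removed, clipping the outline — area = 83.23 mm²; the cone at (10, 8.5) does not reach this height (z outside [24.5, 29.5]); After the difference (first − rest): none of the subtracted shapes is present at this height, so the result so far is unchanged — area = 83.23 mm². Overall, the cross-section is a single solid region. Net area = 83.23 mm².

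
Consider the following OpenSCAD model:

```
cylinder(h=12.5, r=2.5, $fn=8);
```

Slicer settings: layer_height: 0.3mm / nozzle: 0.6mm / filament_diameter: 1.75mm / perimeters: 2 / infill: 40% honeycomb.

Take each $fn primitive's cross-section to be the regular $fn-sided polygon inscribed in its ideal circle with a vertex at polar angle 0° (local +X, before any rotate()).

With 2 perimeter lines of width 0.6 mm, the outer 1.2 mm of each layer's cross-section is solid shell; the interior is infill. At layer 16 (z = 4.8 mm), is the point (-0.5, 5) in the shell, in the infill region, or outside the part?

outside

At z = 4.8 mm: the cylinder: section is a regular 8-gon, circumradius r=2.5. Overall, the cross-section is a single solid region. The nearest boundary edge runs (1.77, 1.77)→(0.00, 2.50); distance from the point to it = 2.55 mm. The point is not inside any of the regions above, so it lies outside the cross-section (2.55 mm from the nearest boundary).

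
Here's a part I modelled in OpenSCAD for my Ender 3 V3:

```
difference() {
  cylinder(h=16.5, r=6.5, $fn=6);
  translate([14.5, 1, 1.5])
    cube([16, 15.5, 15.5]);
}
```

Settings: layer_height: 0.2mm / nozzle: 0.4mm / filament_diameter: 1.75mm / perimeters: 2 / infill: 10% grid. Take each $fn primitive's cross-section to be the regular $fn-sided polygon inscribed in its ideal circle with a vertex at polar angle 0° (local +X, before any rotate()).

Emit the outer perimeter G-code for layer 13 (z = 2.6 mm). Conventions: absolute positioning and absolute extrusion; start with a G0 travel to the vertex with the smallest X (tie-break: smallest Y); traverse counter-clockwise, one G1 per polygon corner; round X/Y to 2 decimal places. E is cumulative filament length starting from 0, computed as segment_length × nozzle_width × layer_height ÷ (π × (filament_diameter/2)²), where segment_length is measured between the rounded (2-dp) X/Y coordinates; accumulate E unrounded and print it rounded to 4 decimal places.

At z = 2.6 mm: the r=6.5 cylinder gives a regular 6-gon of circumradius 6.5 (constant along its height); the 16×15.5 cube at (14.5, 1) contributes its full rectangle; Taking the first minus the rest: starting from the r=6.5 cylinder, the 16×15.5 cube at (14.5, 1) misses the remaining region (no effect) — 1 connected region. The outline is a single polygon with 6 vertices. Extrusion per mm of travel: 0.4 × 0.2 / (π × 0.875²) = 0.033260. Accumulating E over each segment gives final E = 1.2972.

G0 X-6.50 Y0.00 Z2.60
G1 X-3.25 Y-5.63 E0.2162
G1 X3.25 Y-5.63 E0.4324
G1 X6.50 Y0.00 E0.6486
G1 X3.25 Y5.63 E0.8648
G1 X-3.25 Y5.63 E1.0810
G1 X-6.50 Y0.00 E1.2972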